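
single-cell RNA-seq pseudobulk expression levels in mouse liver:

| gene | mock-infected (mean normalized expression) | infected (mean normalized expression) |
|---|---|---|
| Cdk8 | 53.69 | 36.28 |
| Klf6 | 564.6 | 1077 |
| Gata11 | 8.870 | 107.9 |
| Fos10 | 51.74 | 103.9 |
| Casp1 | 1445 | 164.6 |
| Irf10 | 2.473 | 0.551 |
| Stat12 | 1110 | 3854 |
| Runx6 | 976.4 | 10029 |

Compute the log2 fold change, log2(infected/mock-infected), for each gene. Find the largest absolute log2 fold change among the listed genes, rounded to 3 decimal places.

3.605

log2(36.28/53.69) = -0.565  (Cdk8)
log2(1077/564.6) = 0.932  (Klf6)
log2(107.9/8.870) = 3.605  (Gata11)
log2(103.9/51.74) = 1.006  (Fos10)
log2(164.6/1445) = -3.134  (Casp1)
log2(0.551/2.473) = -2.166  (Irf10)
log2(3854/1110) = 1.796  (Stat12)
log2(10029/976.4) = 3.361  (Runx6)
The largest magnitude belongs to Gata11.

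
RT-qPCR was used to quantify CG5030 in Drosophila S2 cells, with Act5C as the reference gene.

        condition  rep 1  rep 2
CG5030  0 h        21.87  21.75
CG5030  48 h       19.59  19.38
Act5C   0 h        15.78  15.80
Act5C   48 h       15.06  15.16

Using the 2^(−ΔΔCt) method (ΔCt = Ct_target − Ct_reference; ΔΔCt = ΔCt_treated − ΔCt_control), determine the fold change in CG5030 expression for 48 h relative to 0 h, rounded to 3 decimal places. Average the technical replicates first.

3.127

Mean Ct: CG5030 0 h 21.810; CG5030 48 h 19.485; Act5C 0 h 15.790; Act5C 48 h 15.110
ΔCt(0 h) = 21.810 − 15.790 = 6.020
ΔCt(48 h) = 19.485 − 15.110 = 4.375
ΔΔCt = 4.375 − 6.020 = -1.645
Fold change = 2^(−(-1.645)) = 2^1.645 = 3.1275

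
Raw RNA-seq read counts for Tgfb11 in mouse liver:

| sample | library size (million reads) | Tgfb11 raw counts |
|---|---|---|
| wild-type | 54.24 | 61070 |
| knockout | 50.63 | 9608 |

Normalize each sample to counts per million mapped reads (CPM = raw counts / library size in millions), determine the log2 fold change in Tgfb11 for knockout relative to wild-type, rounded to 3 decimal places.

-2.569

CPM(wild-type) = 61070 / 54.24 = 1125.9218
CPM(knockout) = 9608 / 50.63 = 189.7689
Fold change = 189.7689 / 1125.9218 = 0.16855
log2(0.16855) = -2.5688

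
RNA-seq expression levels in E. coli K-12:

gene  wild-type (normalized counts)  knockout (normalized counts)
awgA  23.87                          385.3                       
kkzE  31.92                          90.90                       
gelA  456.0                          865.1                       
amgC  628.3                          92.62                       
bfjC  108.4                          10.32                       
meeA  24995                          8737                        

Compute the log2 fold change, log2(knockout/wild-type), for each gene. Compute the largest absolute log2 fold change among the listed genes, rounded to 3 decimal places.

log2(385.3/23.87) = 4.013  (awgA)
log2(90.90/31.92) = 1.510  (kkzE)
log2(865.1/456.0) = 0.924  (gelA)
log2(92.62/628.3) = -2.762  (amgC)
log2(10.32/108.4) = -3.393  (bfjC)
log2(8737/24995) = -1.516  (meeA)
The largest magnitude belongs to awgA.

4.013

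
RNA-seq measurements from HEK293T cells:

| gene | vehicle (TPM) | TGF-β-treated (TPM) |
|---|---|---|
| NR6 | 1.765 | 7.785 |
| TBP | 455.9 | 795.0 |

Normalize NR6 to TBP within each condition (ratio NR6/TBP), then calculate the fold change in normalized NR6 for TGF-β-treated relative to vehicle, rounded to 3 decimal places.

2.529

NR6/TBP (vehicle) = 1.765 / 455.9 = 0.0038715
NR6/TBP (TGF-β-treated) = 7.785 / 795.0 = 0.0097925
Fold change = 0.0097925 / 0.0038715 = 2.5294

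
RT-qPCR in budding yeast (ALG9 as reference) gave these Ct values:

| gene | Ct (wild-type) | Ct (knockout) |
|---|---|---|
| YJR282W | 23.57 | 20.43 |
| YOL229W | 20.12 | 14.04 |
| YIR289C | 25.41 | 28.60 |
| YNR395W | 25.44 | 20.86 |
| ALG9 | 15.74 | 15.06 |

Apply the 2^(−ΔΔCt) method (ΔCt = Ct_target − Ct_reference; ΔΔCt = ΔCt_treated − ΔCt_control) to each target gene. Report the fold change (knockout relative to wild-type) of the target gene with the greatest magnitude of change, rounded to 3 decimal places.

YJR282W: ΔΔCt = (20.43−15.06) − (23.57−15.74) = 5.37 − 7.83 = -2.46; fold change = 2^2.46 = 5.502
YOL229W: ΔΔCt = (14.04−15.06) − (20.12−15.74) = -1.02 − 4.38 = -5.40; fold change = 2^5.40 = 42.224
YIR289C: ΔΔCt = (28.60−15.06) − (25.41−15.74) = 13.54 − 9.67 = 3.87; fold change = 2^-3.87 = 0.068
YNR395W: ΔΔCt = (20.86−15.06) − (25.44−15.74) = 5.80 − 9.70 = -3.90; fold change = 2^3.90 = 14.929
YOL229W has the largest |ΔΔCt| = 5.40.

42.224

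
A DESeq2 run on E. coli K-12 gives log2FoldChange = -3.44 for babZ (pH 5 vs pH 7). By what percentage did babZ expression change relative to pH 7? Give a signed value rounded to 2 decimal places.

-90.79%

Fold change = 2^(-3.44) = 0.0921
Percent change = (FC − 1) × 100% = (0.0921 − 1) × 100 = -90.79%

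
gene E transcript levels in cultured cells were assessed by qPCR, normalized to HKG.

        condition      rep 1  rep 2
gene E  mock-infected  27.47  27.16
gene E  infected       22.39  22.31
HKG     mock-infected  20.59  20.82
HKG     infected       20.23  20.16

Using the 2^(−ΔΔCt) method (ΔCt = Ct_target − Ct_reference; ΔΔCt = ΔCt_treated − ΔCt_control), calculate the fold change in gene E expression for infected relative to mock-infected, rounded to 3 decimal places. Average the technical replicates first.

21.933

Mean Ct: gene E mock-infected 27.315; gene E infected 22.350; HKG mock-infected 20.705; HKG infected 20.195
ΔCt(mock-infected) = 27.315 − 20.705 = 6.610
ΔCt(infected) = 22.350 − 20.195 = 2.155
ΔΔCt = 2.155 − 6.610 = -4.455
Fold change = 2^(−(-4.455)) = 2^4.455 = 21.9325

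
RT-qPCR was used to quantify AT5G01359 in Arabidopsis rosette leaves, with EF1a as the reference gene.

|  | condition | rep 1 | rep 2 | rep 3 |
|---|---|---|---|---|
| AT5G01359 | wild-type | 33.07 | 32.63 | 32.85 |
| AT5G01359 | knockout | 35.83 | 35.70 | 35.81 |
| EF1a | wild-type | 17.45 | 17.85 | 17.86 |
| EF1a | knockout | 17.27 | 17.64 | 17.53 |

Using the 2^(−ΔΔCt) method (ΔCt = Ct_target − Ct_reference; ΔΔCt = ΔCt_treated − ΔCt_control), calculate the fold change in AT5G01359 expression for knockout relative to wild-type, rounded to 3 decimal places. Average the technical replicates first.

0.111

Mean Ct: AT5G01359 wild-type 32.850; AT5G01359 knockout 35.780; EF1a wild-type 17.720; EF1a knockout 17.480
ΔCt(wild-type) = 32.850 − 17.720 = 15.130
ΔCt(knockout) = 35.780 − 17.480 = 18.300
ΔΔCt = 18.300 − 15.130 = 3.170
Fold change = 2^(−3.170) = 0.1111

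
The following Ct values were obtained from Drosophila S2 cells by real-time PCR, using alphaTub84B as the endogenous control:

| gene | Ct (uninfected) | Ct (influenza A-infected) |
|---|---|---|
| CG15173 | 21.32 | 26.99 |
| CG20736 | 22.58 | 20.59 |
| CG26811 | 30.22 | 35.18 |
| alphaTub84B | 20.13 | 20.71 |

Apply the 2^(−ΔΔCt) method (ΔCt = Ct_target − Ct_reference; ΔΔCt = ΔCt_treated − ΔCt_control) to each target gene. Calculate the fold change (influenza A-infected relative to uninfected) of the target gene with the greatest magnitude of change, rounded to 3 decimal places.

CG15173: ΔΔCt = (26.99−20.71) − (21.32−20.13) = 6.28 − 1.19 = 5.09; fold change = 2^-5.09 = 0.029
CG20736: ΔΔCt = (20.59−20.71) − (22.58−20.13) = -0.12 − 2.45 = -2.57; fold change = 2^2.57 = 5.938
CG26811: ΔΔCt = (35.18−20.71) − (30.22−20.13) = 14.47 − 10.09 = 4.38; fold change = 2^-4.38 = 0.048
CG15173 has the largest |ΔΔCt| = 5.09.

0.029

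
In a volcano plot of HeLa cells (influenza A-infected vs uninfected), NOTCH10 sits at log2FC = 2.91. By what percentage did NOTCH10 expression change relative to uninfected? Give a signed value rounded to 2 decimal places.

651.62%

Fold change = 2^(2.91) = 7.5162
Percent change = (FC − 1) × 100% = (7.5162 − 1) × 100 = 651.62%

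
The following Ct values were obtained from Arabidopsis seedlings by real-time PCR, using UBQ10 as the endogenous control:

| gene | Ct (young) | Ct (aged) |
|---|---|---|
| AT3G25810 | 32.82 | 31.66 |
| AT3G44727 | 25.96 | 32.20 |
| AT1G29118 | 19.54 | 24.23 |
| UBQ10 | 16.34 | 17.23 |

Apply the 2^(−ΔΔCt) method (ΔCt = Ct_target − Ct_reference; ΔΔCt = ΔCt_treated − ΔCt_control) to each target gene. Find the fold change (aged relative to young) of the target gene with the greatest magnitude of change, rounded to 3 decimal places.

AT3G25810: ΔΔCt = (31.66−17.23) − (32.82−16.34) = 14.43 − 16.48 = -2.05; fold change = 2^2.05 = 4.141
AT3G44727: ΔΔCt = (32.20−17.23) − (25.96−16.34) = 14.97 − 9.62 = 5.35; fold change = 2^-5.35 = 0.025
AT1G29118: ΔΔCt = (24.23−17.23) − (19.54−16.34) = 7.00 − 3.20 = 3.80; fold change = 2^-3.80 = 0.072
AT3G44727 has the largest |ΔΔCt| = 5.35.

0.025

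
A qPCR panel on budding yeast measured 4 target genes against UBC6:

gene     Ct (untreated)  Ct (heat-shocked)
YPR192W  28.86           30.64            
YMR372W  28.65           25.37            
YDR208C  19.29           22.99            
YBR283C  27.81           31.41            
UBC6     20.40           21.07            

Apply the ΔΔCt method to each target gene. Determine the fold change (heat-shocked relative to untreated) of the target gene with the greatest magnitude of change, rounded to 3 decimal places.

YPR192W: ΔΔCt = (30.64−21.07) − (28.86−20.40) = 9.57 − 8.46 = 1.11; fold change = 2^-1.11 = 0.463
YMR372W: ΔΔCt = (25.37−21.07) − (28.65−20.40) = 4.30 − 8.25 = -3.95; fold change = 2^3.95 = 15.455
YDR208C: ΔΔCt = (22.99−21.07) − (19.29−20.40) = 1.92 − (-1.11) = 3.03; fold change = 2^-3.03 = 0.122
YBR283C: ΔΔCt = (31.41−21.07) − (27.81−20.40) = 10.34 − 7.41 = 2.93; fold change = 2^-2.93 = 0.131
YMR372W has the largest |ΔΔCt| = 3.95.

15.455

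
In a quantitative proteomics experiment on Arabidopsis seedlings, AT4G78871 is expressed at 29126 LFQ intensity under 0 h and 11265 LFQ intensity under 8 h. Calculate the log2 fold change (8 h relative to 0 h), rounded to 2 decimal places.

-1.37

Fold change = 11265 / 29126 = 0.3868
log2(0.3868) = -1.370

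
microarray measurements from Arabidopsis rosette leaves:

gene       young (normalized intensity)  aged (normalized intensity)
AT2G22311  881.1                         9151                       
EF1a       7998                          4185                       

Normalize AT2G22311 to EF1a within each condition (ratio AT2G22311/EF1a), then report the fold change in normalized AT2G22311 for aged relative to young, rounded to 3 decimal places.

AT2G22311/EF1a (young) = 881.1 / 7998 = 0.11017
AT2G22311/EF1a (aged) = 9151 / 4185 = 2.1866
Fold change = 2.1866 / 0.11017 = 19.8486

19.849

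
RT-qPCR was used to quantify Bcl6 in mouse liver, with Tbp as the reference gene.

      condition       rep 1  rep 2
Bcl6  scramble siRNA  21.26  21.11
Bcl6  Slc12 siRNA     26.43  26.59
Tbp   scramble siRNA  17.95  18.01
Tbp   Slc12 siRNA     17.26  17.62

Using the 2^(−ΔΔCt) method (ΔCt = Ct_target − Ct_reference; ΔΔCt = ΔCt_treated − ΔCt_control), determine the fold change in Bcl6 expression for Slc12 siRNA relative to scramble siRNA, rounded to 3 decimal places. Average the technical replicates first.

0.017

Mean Ct: Bcl6 scramble siRNA 21.185; Bcl6 Slc12 siRNA 26.510; Tbp scramble siRNA 17.980; Tbp Slc12 siRNA 17.440
ΔCt(scramble siRNA) = 21.185 − 17.980 = 3.205
ΔCt(Slc12 siRNA) = 26.510 − 17.440 = 9.070
ΔΔCt = 9.070 − 3.205 = 5.865
Fold change = 2^(−5.865) = 0.0172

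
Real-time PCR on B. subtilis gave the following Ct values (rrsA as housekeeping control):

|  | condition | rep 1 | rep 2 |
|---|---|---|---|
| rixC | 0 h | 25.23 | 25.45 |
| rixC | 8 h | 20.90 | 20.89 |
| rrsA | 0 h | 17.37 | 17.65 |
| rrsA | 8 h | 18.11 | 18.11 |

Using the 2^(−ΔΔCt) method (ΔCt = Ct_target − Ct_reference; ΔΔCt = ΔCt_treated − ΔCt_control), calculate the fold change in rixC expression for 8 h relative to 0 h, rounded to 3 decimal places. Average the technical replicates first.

Mean Ct: rixC 0 h 25.340; rixC 8 h 20.895; rrsA 0 h 17.510; rrsA 8 h 18.110
ΔCt(0 h) = 25.340 − 17.510 = 7.830
ΔCt(8 h) = 20.895 − 18.110 = 2.785
ΔΔCt = 2.785 − 7.830 = -5.045
Fold change = 2^(−(-5.045)) = 2^5.045 = 33.0139

33.014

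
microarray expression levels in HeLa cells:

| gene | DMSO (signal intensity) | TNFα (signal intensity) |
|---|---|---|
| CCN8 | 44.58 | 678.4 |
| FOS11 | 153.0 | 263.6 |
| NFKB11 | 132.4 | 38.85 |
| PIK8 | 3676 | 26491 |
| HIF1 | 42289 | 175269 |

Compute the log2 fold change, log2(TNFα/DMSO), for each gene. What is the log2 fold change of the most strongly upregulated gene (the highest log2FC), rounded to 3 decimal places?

3.928

log2(678.4/44.58) = 3.928  (CCN8)
log2(263.6/153.0) = 0.785  (FOS11)
log2(38.85/132.4) = -1.769  (NFKB11)
log2(26491/3676) = 2.849  (PIK8)
log2(175269/42289) = 2.051  (HIF1)
CCN8 is most strongly upregulated.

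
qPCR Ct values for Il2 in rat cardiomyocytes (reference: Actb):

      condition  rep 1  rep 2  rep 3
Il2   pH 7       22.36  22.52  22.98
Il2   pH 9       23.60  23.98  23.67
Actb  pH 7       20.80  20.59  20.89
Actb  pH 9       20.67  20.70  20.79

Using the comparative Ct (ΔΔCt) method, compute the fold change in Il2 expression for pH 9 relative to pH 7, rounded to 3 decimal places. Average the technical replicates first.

Mean Ct: Il2 pH 7 22.620; Il2 pH 9 23.750; Actb pH 7 20.760; Actb pH 9 20.720
ΔCt(pH 7) = 22.620 − 20.760 = 1.860
ΔCt(pH 9) = 23.750 − 20.720 = 3.030
ΔΔCt = 3.030 − 1.860 = 1.170
Fold change = 2^(−1.170) = 0.4444

0.444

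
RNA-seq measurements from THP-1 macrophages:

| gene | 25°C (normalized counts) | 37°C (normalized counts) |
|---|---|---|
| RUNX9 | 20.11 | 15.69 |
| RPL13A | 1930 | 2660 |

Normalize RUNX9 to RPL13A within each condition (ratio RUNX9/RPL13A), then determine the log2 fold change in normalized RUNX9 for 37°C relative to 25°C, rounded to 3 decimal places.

-0.821

RUNX9/RPL13A (25°C) = 20.11 / 1930 = 0.01042
RUNX9/RPL13A (37°C) = 15.69 / 2660 = 0.0058985
Fold change = 0.0058985 / 0.01042 = 0.5661
log2(0.5661) = -0.8209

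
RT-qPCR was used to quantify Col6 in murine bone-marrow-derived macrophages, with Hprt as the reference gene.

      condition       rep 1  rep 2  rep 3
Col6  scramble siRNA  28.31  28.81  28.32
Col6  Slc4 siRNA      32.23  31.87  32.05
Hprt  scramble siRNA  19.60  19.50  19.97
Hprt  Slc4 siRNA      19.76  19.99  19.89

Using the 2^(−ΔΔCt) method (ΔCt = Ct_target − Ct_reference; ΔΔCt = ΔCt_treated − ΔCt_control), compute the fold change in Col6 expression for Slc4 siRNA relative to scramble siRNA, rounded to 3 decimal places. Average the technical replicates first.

Mean Ct: Col6 scramble siRNA 28.480; Col6 Slc4 siRNA 32.050; Hprt scramble siRNA 19.690; Hprt Slc4 siRNA 19.880
ΔCt(scramble siRNA) = 28.480 − 19.690 = 8.790
ΔCt(Slc4 siRNA) = 32.050 − 19.880 = 12.170
ΔΔCt = 12.170 − 8.790 = 3.380
Fold change = 2^(−3.380) = 0.0961

0.096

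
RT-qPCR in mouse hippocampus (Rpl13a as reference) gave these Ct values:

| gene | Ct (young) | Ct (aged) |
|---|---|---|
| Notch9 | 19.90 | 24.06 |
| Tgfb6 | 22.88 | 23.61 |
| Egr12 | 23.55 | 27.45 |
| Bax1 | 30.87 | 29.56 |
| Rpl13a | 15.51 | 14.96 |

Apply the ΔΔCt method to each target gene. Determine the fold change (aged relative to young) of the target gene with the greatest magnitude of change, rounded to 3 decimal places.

Notch9: ΔΔCt = (24.06−14.96) − (19.90−15.51) = 9.10 − 4.39 = 4.71; fold change = 2^-4.71 = 0.038
Tgfb6: ΔΔCt = (23.61−14.96) − (22.88−15.51) = 8.65 − 7.37 = 1.28; fold change = 2^-1.28 = 0.412
Egr12: ΔΔCt = (27.45−14.96) − (23.55−15.51) = 12.49 − 8.04 = 4.45; fold change = 2^-4.45 = 0.046
Bax1: ΔΔCt = (29.56−14.96) − (30.87−15.51) = 14.60 − 15.36 = -0.76; fold change = 2^0.76 = 1.693
Notch9 has the largest |ΔΔCt| = 4.71.

0.038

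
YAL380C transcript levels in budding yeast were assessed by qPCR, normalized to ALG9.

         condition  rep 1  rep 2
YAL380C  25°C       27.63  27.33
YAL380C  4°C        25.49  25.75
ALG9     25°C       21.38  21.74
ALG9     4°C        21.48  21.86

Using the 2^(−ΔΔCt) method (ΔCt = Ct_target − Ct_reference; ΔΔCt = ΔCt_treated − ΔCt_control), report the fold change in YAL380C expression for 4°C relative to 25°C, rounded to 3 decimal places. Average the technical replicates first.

Mean Ct: YAL380C 25°C 27.480; YAL380C 4°C 25.620; ALG9 25°C 21.560; ALG9 4°C 21.670
ΔCt(25°C) = 27.480 − 21.560 = 5.920
ΔCt(4°C) = 25.620 − 21.670 = 3.950
ΔΔCt = 3.950 − 5.920 = -1.970
Fold change = 2^(−(-1.970)) = 2^1.970 = 3.9177

3.918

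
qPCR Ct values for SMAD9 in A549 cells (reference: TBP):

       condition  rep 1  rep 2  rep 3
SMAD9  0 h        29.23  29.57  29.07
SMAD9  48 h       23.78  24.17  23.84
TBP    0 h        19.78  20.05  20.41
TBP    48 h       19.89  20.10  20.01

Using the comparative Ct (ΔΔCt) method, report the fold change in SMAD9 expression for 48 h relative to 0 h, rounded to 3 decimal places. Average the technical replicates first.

Mean Ct: SMAD9 0 h 29.290; SMAD9 48 h 23.930; TBP 0 h 20.080; TBP 48 h 20.000
ΔCt(0 h) = 29.290 − 20.080 = 9.210
ΔCt(48 h) = 23.930 − 20.000 = 3.930
ΔΔCt = 3.930 − 9.210 = -5.280
Fold change = 2^(−(-5.280)) = 2^5.280 = 38.8542

38.854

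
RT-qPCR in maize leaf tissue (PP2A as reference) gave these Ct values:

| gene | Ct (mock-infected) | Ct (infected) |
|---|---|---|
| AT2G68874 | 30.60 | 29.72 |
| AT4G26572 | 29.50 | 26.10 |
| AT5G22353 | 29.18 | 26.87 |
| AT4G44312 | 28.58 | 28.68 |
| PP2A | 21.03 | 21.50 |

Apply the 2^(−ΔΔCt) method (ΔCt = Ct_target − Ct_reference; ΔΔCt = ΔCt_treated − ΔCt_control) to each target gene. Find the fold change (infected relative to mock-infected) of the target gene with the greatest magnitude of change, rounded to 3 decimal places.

AT2G68874: ΔΔCt = (29.72−21.50) − (30.60−21.03) = 8.22 − 9.57 = -1.35; fold change = 2^1.35 = 2.549
AT4G26572: ΔΔCt = (26.10−21.50) − (29.50−21.03) = 4.60 − 8.47 = -3.87; fold change = 2^3.87 = 14.621
AT5G22353: ΔΔCt = (26.87−21.50) − (29.18−21.03) = 5.37 − 8.15 = -2.78; fold change = 2^2.78 = 6.869
AT4G44312: ΔΔCt = (28.68−21.50) − (28.58−21.03) = 7.18 − 7.55 = -0.37; fold change = 2^0.37 = 1.292
AT4G26572 has the largest |ΔΔCt| = 3.87.

14.621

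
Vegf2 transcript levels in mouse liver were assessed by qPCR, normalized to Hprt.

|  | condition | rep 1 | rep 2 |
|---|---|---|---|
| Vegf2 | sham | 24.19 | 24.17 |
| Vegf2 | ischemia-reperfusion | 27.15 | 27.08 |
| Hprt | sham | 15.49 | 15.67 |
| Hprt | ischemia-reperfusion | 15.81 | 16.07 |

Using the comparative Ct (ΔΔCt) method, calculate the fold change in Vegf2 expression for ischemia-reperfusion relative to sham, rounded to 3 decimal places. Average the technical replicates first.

Mean Ct: Vegf2 sham 24.180; Vegf2 ischemia-reperfusion 27.115; Hprt sham 15.580; Hprt ischemia-reperfusion 15.940
ΔCt(sham) = 24.180 − 15.580 = 8.600
ΔCt(ischemia-reperfusion) = 27.115 − 15.940 = 11.175
ΔΔCt = 11.175 − 8.600 = 2.575
Fold change = 2^(−2.575) = 0.1678

0.168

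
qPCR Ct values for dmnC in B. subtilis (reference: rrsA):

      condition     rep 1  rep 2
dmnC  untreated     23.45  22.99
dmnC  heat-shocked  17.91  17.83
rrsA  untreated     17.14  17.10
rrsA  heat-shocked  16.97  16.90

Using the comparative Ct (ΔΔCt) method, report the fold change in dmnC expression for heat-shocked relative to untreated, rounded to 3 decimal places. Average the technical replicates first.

Mean Ct: dmnC untreated 23.220; dmnC heat-shocked 17.870; rrsA untreated 17.120; rrsA heat-shocked 16.935
ΔCt(untreated) = 23.220 − 17.120 = 6.100
ΔCt(heat-shocked) = 17.870 − 16.935 = 0.935
ΔΔCt = 0.935 − 6.100 = -5.165
Fold change = 2^(−(-5.165)) = 2^5.165 = 35.8773

35.877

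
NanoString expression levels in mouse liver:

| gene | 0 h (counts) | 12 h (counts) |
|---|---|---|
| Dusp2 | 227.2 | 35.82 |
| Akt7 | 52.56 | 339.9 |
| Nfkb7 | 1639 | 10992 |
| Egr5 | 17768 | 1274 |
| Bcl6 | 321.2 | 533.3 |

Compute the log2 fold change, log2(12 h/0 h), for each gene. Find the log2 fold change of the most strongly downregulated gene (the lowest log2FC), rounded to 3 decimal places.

log2(35.82/227.2) = -2.665  (Dusp2)
log2(339.9/52.56) = 2.693  (Akt7)
log2(10992/1639) = 2.746  (Nfkb7)
log2(1274/17768) = -3.802  (Egr5)
log2(533.3/321.2) = 0.731  (Bcl6)
Egr5 is most strongly downregulated.

-3.802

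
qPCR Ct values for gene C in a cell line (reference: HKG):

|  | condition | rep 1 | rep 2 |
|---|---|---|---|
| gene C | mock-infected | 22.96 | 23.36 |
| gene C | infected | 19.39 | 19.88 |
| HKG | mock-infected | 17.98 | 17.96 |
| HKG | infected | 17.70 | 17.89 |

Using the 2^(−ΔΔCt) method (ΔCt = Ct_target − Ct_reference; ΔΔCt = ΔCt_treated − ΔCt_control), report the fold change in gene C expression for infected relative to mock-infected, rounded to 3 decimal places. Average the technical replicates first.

Mean Ct: gene C mock-infected 23.160; gene C infected 19.635; HKG mock-infected 17.970; HKG infected 17.795
ΔCt(mock-infected) = 23.160 − 17.970 = 5.190
ΔCt(infected) = 19.635 − 17.795 = 1.840
ΔΔCt = 1.840 − 5.190 = -3.350
Fold change = 2^(−(-3.350)) = 2^3.350 = 10.1965

10.196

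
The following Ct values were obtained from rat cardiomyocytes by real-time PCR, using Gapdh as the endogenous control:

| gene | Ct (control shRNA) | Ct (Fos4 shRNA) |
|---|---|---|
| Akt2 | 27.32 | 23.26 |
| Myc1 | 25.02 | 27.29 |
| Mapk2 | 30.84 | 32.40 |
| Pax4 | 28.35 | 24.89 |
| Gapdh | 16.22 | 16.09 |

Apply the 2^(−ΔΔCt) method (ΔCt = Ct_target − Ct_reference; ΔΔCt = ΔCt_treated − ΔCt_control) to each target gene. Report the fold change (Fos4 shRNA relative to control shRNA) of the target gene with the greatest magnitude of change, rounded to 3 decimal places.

15.242

Akt2: ΔΔCt = (23.26−16.09) − (27.32−16.22) = 7.17 − 11.10 = -3.93; fold change = 2^3.93 = 15.242
Myc1: ΔΔCt = (27.29−16.09) − (25.02−16.22) = 11.20 − 8.80 = 2.40; fold change = 2^-2.40 = 0.189
Mapk2: ΔΔCt = (32.40−16.09) − (30.84−16.22) = 16.31 − 14.62 = 1.69; fold change = 2^-1.69 = 0.310
Pax4: ΔΔCt = (24.89−16.09) − (28.35−16.22) = 8.80 − 12.13 = -3.33; fold change = 2^3.33 = 10.056
Akt2 has the largest |ΔΔCt| = 3.93.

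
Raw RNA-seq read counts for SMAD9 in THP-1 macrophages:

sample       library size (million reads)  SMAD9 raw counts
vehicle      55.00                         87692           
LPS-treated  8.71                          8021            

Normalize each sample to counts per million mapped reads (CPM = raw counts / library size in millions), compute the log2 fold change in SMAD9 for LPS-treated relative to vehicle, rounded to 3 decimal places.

CPM(vehicle) = 87692 / 55.00 = 1594.4000
CPM(LPS-treated) = 8021 / 8.71 = 920.8955
Fold change = 920.8955 / 1594.4000 = 0.57758
log2(0.57758) = -0.7919

-0.792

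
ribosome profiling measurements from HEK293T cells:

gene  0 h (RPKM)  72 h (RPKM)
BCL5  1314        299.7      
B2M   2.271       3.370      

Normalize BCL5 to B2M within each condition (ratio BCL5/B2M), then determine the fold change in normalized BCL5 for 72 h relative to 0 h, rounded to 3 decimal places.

BCL5/B2M (0 h) = 1314 / 2.271 = 578.6
BCL5/B2M (72 h) = 299.7 / 3.370 = 88.932
Fold change = 88.932 / 578.6 = 0.1537

0.154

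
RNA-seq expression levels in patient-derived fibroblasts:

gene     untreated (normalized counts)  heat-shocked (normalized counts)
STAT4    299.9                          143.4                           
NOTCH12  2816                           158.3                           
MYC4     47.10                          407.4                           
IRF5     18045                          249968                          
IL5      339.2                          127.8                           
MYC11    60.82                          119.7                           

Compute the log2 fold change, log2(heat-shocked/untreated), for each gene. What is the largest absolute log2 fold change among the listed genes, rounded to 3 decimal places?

log2(143.4/299.9) = -1.064  (STAT4)
log2(158.3/2816) = -4.153  (NOTCH12)
log2(407.4/47.10) = 3.113  (MYC4)
log2(249968/18045) = 3.792  (IRF5)
log2(127.8/339.2) = -1.408  (IL5)
log2(119.7/60.82) = 0.977  (MYC11)
The largest magnitude belongs to NOTCH12.

4.153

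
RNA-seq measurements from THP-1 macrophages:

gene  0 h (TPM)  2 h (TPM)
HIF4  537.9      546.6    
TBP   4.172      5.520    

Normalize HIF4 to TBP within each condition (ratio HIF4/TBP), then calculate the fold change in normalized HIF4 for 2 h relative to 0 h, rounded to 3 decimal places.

HIF4/TBP (0 h) = 537.9 / 4.172 = 128.93
HIF4/TBP (2 h) = 546.6 / 5.520 = 99.022
Fold change = 99.022 / 128.93 = 0.7680

0.768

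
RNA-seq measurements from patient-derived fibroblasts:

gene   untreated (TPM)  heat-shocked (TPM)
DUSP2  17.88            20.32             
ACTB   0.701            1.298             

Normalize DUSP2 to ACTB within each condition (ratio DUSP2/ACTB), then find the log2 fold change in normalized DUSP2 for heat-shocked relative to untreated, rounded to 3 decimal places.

-0.704

DUSP2/ACTB (untreated) = 17.88 / 0.701 = 25.506
DUSP2/ACTB (heat-shocked) = 20.32 / 1.298 = 15.655
Fold change = 15.655 / 25.506 = 0.6138
log2(0.6138) = -0.7043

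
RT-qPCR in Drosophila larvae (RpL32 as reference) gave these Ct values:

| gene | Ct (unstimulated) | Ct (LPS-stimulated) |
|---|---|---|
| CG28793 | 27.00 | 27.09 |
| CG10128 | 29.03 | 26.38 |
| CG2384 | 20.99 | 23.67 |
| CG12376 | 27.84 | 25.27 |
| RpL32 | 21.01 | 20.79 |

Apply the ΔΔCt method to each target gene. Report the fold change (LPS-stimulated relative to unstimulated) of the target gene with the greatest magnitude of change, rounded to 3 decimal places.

0.134

CG28793: ΔΔCt = (27.09−20.79) − (27.00−21.01) = 6.30 − 5.99 = 0.31; fold change = 2^-0.31 = 0.807
CG10128: ΔΔCt = (26.38−20.79) − (29.03−21.01) = 5.59 − 8.02 = -2.43; fold change = 2^2.43 = 5.389
CG2384: ΔΔCt = (23.67−20.79) − (20.99−21.01) = 2.88 − (-0.02) = 2.90; fold change = 2^-2.90 = 0.134
CG12376: ΔΔCt = (25.27−20.79) − (27.84−21.01) = 4.48 − 6.83 = -2.35; fold change = 2^2.35 = 5.098
CG2384 has the largest |ΔΔCt| = 2.90.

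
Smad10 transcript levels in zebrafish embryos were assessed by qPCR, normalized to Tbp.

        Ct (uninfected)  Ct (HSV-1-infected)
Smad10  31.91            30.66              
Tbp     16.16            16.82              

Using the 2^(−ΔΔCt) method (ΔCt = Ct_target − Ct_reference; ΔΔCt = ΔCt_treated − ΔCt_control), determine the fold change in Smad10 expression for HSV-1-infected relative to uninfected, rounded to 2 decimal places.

3.76

ΔCt(uninfected) = 31.910 − 16.160 = 15.750
ΔCt(HSV-1-infected) = 30.660 − 16.820 = 13.840
ΔΔCt = 13.840 − 15.750 = -1.910
Fold change = 2^(−(-1.910)) = 2^1.910 = 3.758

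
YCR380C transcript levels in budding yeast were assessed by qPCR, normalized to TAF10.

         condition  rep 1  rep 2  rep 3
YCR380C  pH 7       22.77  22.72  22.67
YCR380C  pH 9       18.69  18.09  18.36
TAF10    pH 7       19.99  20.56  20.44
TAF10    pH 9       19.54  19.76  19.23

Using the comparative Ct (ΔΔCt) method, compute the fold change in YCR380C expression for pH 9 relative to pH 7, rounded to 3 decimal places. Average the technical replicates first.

Mean Ct: YCR380C pH 7 22.720; YCR380C pH 9 18.380; TAF10 pH 7 20.330; TAF10 pH 9 19.510
ΔCt(pH 7) = 22.720 − 20.330 = 2.390
ΔCt(pH 9) = 18.380 − 19.510 = -1.130
ΔΔCt = -1.130 − 2.390 = -3.520
Fold change = 2^(−(-3.520)) = 2^3.520 = 11.4716

11.472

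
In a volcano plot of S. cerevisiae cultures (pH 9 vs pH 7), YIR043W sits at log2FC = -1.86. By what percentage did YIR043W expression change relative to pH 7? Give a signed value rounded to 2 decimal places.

-72.45%

Fold change = 2^(-1.86) = 0.2755
Percent change = (FC − 1) × 100% = (0.2755 − 1) × 100 = -72.45%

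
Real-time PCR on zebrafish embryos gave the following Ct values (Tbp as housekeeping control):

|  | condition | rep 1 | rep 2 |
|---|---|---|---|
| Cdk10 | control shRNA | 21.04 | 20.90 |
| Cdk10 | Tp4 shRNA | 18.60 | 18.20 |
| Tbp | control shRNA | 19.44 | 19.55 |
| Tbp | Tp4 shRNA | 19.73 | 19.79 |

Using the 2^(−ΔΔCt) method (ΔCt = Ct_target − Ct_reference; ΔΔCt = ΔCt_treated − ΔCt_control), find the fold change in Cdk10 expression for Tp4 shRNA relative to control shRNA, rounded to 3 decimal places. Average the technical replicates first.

Mean Ct: Cdk10 control shRNA 20.970; Cdk10 Tp4 shRNA 18.400; Tbp control shRNA 19.495; Tbp Tp4 shRNA 19.760
ΔCt(control shRNA) = 20.970 − 19.495 = 1.475
ΔCt(Tp4 shRNA) = 18.400 − 19.760 = -1.360
ΔΔCt = -1.360 − 1.475 = -2.835
Fold change = 2^(−(-2.835)) = 2^2.835 = 7.1354

7.135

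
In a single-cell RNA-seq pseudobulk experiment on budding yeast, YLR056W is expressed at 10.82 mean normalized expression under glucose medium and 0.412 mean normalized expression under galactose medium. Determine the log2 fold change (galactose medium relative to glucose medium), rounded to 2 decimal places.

-4.71

Fold change = 0.412 / 10.82 = 0.0381
log2(0.0381) = -4.715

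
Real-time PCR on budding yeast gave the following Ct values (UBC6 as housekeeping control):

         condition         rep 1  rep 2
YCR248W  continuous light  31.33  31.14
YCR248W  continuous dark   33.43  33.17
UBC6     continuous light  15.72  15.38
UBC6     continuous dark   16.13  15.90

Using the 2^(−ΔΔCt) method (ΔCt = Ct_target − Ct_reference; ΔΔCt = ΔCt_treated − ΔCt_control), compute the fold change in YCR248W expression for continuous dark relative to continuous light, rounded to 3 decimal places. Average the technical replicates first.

0.330

Mean Ct: YCR248W continuous light 31.235; YCR248W continuous dark 33.300; UBC6 continuous light 15.550; UBC6 continuous dark 16.015
ΔCt(continuous light) = 31.235 − 15.550 = 15.685
ΔCt(continuous dark) = 33.300 − 16.015 = 17.285
ΔΔCt = 17.285 − 15.685 = 1.600
Fold change = 2^(−1.600) = 0.3299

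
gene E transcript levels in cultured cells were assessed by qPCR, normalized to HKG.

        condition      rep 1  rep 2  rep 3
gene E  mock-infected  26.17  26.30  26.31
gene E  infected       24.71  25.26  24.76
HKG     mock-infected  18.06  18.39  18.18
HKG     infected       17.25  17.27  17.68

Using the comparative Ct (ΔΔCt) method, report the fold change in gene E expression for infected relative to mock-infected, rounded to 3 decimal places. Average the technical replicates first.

1.454

Mean Ct: gene E mock-infected 26.260; gene E infected 24.910; HKG mock-infected 18.210; HKG infected 17.400
ΔCt(mock-infected) = 26.260 − 18.210 = 8.050
ΔCt(infected) = 24.910 − 17.400 = 7.510
ΔΔCt = 7.510 − 8.050 = -0.540
Fold change = 2^(−(-0.540)) = 2^0.540 = 1.4540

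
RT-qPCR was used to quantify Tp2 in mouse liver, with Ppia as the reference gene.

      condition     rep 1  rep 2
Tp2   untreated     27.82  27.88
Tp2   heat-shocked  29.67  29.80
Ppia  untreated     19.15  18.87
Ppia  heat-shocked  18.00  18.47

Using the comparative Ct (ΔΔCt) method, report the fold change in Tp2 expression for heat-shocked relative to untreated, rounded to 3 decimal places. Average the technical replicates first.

Mean Ct: Tp2 untreated 27.850; Tp2 heat-shocked 29.735; Ppia untreated 19.010; Ppia heat-shocked 18.235
ΔCt(untreated) = 27.850 − 19.010 = 8.840
ΔCt(heat-shocked) = 29.735 − 18.235 = 11.500
ΔΔCt = 11.500 − 8.840 = 2.660
Fold change = 2^(−2.660) = 0.1582

0.158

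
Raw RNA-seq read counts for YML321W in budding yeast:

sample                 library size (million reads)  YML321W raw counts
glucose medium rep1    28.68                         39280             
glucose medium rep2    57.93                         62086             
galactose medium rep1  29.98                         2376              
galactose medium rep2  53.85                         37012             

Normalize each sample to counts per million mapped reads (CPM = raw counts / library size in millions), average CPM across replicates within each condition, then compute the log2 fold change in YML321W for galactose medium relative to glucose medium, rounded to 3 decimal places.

-1.671

CPM(glucose medium rep1) = 39280 / 28.68 = 1369.5955
CPM(glucose medium rep2) = 62086 / 57.93 = 1071.7418
CPM(galactose medium rep1) = 2376 / 29.98 = 79.2528
CPM(galactose medium rep2) = 37012 / 53.85 = 687.3166
mean CPM(glucose medium) = 1220.6686; mean CPM(galactose medium) = 383.2847
Fold change = 383.2847 / 1220.6686 = 0.31400
log2(0.31400) = -1.6712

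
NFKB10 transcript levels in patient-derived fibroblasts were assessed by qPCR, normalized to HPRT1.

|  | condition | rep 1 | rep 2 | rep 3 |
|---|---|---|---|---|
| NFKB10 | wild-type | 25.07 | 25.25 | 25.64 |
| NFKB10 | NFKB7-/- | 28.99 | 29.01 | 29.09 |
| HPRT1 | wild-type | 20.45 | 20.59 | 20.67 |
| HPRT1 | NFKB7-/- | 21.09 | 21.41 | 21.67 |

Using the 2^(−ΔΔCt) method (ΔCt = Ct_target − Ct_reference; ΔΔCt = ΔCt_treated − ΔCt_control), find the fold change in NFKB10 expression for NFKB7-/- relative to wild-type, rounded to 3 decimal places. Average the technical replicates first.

Mean Ct: NFKB10 wild-type 25.320; NFKB10 NFKB7-/- 29.030; HPRT1 wild-type 20.570; HPRT1 NFKB7-/- 21.390
ΔCt(wild-type) = 25.320 − 20.570 = 4.750
ΔCt(NFKB7-/-) = 29.030 − 21.390 = 7.640
ΔΔCt = 7.640 − 4.750 = 2.890
Fold change = 2^(−2.890) = 0.1349

0.135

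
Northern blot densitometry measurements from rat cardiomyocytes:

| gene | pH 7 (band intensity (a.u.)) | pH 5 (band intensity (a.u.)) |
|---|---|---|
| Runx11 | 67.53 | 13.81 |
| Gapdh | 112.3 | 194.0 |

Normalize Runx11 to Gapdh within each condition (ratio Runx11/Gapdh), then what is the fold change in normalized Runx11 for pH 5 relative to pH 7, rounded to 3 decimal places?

0.118

Runx11/Gapdh (pH 7) = 67.53 / 112.3 = 0.60134
Runx11/Gapdh (pH 5) = 13.81 / 194.0 = 0.071186
Fold change = 0.071186 / 0.60134 = 0.1184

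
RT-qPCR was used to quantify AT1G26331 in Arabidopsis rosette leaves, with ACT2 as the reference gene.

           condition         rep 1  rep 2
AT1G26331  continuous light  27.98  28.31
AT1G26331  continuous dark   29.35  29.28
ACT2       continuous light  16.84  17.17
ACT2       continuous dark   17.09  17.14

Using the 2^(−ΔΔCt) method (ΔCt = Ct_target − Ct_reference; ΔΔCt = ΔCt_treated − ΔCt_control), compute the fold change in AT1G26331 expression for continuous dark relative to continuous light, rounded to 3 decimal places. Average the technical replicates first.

Mean Ct: AT1G26331 continuous light 28.145; AT1G26331 continuous dark 29.315; ACT2 continuous light 17.005; ACT2 continuous dark 17.115
ΔCt(continuous light) = 28.145 − 17.005 = 11.140
ΔCt(continuous dark) = 29.315 − 17.115 = 12.200
ΔΔCt = 12.200 − 11.140 = 1.060
Fold change = 2^(−1.060) = 0.4796

0.480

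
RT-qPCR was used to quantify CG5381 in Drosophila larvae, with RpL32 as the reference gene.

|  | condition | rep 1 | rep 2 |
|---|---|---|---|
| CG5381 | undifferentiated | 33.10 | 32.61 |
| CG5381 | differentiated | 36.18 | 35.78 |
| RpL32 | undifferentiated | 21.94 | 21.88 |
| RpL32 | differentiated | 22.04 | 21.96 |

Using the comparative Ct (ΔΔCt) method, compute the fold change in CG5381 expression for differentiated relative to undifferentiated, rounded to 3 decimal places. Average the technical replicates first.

Mean Ct: CG5381 undifferentiated 32.855; CG5381 differentiated 35.980; RpL32 undifferentiated 21.910; RpL32 differentiated 22.000
ΔCt(undifferentiated) = 32.855 − 21.910 = 10.945
ΔCt(differentiated) = 35.980 − 22.000 = 13.980
ΔΔCt = 13.980 − 10.945 = 3.035
Fold change = 2^(−3.035) = 0.1220

0.122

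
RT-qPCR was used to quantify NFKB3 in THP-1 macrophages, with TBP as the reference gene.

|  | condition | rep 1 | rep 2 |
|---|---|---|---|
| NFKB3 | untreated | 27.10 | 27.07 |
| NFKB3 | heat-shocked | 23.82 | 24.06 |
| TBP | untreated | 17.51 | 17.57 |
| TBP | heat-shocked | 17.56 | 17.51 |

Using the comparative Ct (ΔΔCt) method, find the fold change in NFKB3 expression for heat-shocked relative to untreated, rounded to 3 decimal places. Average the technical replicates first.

Mean Ct: NFKB3 untreated 27.085; NFKB3 heat-shocked 23.940; TBP untreated 17.540; TBP heat-shocked 17.535
ΔCt(untreated) = 27.085 − 17.540 = 9.545
ΔCt(heat-shocked) = 23.940 − 17.535 = 6.405
ΔΔCt = 6.405 − 9.545 = -3.140
Fold change = 2^(−(-3.140)) = 2^3.140 = 8.8152

8.815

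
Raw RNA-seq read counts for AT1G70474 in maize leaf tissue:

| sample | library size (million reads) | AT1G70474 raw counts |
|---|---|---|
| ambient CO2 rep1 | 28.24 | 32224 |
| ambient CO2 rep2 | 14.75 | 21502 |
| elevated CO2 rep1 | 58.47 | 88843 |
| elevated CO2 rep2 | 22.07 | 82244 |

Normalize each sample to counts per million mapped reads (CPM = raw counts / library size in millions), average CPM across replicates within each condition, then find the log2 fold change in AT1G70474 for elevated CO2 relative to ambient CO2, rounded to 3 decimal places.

1.013

CPM(ambient CO2 rep1) = 32224 / 28.24 = 1141.0765
CPM(ambient CO2 rep2) = 21502 / 14.75 = 1457.7627
CPM(elevated CO2 rep1) = 88843 / 58.47 = 1519.4630
CPM(elevated CO2 rep2) = 82244 / 22.07 = 3726.5066
mean CPM(ambient CO2) = 1299.4196; mean CPM(elevated CO2) = 2622.9848
Fold change = 2622.9848 / 1299.4196 = 2.01858
log2(2.01858) = 1.0133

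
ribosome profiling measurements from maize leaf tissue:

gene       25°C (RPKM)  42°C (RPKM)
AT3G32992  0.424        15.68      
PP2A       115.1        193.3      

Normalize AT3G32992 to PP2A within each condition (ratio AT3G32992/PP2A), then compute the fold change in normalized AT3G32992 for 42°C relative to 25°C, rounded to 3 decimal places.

AT3G32992/PP2A (25°C) = 0.424 / 115.1 = 0.0036838
AT3G32992/PP2A (42°C) = 15.68 / 193.3 = 0.081117
Fold change = 0.081117 / 0.0036838 = 22.0203

22.020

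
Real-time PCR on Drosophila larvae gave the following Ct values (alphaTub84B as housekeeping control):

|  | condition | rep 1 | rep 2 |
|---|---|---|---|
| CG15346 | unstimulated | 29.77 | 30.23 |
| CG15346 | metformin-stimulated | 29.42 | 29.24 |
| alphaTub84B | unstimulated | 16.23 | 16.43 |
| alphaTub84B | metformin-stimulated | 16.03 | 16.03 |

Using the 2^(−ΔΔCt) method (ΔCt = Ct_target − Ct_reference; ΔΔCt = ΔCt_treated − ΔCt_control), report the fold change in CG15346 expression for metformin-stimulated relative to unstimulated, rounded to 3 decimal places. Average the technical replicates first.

Mean Ct: CG15346 unstimulated 30.000; CG15346 metformin-stimulated 29.330; alphaTub84B unstimulated 16.330; alphaTub84B metformin-stimulated 16.030
ΔCt(unstimulated) = 30.000 − 16.330 = 13.670
ΔCt(metformin-stimulated) = 29.330 − 16.030 = 13.300
ΔΔCt = 13.300 − 13.670 = -0.370
Fold change = 2^(−(-0.370)) = 2^0.370 = 1.2924

1.292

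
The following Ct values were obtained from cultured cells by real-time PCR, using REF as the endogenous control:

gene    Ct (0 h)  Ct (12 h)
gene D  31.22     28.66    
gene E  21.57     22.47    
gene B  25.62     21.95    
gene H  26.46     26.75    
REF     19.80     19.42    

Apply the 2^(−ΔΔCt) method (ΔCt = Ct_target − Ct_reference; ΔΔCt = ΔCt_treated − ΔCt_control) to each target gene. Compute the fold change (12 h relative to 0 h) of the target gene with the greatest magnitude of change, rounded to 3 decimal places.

9.781

gene D: ΔΔCt = (28.66−19.42) − (31.22−19.80) = 9.24 − 11.42 = -2.18; fold change = 2^2.18 = 4.532
gene E: ΔΔCt = (22.47−19.42) − (21.57−19.80) = 3.05 − 1.77 = 1.28; fold change = 2^-1.28 = 0.412
gene B: ΔΔCt = (21.95−19.42) − (25.62−19.80) = 2.53 − 5.82 = -3.29; fold change = 2^3.29 = 9.781
gene H: ΔΔCt = (26.75−19.42) − (26.46−19.80) = 7.33 − 6.66 = 0.67; fold change = 2^-0.67 = 0.629
gene B has the largest |ΔΔCt| = 3.29.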